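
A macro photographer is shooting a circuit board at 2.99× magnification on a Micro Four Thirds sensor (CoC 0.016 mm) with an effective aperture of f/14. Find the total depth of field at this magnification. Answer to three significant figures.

At magnification m, DoF ≈ 2·N_eff·c/m² = 2 × 14 × 0.016 / 2.99² = 0.448 / 8.94 ≈ 0.0501 mm.

0.0501 mm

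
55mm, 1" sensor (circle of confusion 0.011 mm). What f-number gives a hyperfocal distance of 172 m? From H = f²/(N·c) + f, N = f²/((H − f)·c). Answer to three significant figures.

f/1.60

Rearrange H = f²/(N·c) + f for N: N = f² / ((H − f)·c).
N = 55² / ((172000 − 55) × 0.011) = 3025 / 1891 ≈ 1.60.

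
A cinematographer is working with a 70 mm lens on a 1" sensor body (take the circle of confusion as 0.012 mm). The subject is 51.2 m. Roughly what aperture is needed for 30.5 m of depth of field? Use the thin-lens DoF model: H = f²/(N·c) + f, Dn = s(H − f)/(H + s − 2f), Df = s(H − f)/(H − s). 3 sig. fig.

f/2.20

Write h = H − f = f²/(N·c). The thin-lens limits are Dn = s·h/(h + (s−f)) and Df = s·h/(h − (s−f)), so DoF = Df − Dn = 2·s·(s−f)·h / (h² − (s−f)²).
That is a quadratic in h: DoF·h² − 2·s·(s−f)·h − DoF·(s−f)² = 0 ⇒ h = (s−f)·(s + √(s² + DoF²)) / DoF = 51130 × (51200 + √(51200² + 30500²)) / 30500 = 51130 × (51200 + 59596.1) / 30500 ≈ 185738 mm.
Then N = f²/(c·h) = 70² / (0.012 × 185738) = 4900 / 2228.9 ≈ 2.20.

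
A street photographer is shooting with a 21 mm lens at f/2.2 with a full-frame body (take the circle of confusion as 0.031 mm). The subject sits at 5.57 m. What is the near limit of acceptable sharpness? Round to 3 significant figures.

3.00 m

Hyperfocal distance H = f²/(N·c) + f = 21²/(2.2 × 0.031) + 21 = 441/0.0682 + 21 ≈ 6487.3 mm ≈ 6.487 m.
Near limit Dn = s·(H − f)/(H + s − 2f) = 5570 × (6487.3 − 21) / (6487.3 + 5570 − 2 × 21) = 5570 × 6466.3 / 12015.3 ≈ 2997.6 mm ≈ 3.00 m.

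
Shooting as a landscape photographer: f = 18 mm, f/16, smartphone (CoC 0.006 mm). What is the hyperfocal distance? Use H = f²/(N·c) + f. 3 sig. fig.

Hyperfocal distance H = f²/(N·c) + f = 18²/(16 × 0.006) + 18 = 324/0.096 + 18 ≈ 3393.0 mm ≈ 3.39 m.

3.39 m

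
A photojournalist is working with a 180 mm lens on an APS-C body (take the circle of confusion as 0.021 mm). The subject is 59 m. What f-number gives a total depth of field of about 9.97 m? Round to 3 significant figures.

f/2.20

Write h = H − f = f²/(N·c). The thin-lens limits are Dn = s·h/(h + (s−f)) and Df = s·h/(h − (s−f)), so DoF = Df − Dn = 2·s·(s−f)·h / (h² − (s−f)²).
That is a quadratic in h: DoF·h² − 2·s·(s−f)·h − DoF·(s−f)² = 0 ⇒ h = (s−f)·(s + √(s² + DoF²)) / DoF = 58820 × (59000 + √(59000² + 9970²)) / 9970 = 58820 × (59000 + 59836.5) / 9970 ≈ 701099 mm.
Then N = f²/(c·h) = 180² / (0.021 × 701099) = 32400 / 14723 ≈ 2.20.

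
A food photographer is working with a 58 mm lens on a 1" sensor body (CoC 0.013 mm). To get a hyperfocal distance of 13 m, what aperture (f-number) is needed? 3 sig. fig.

Rearrange H = f²/(N·c) + f for N: N = f² / ((H − f)·c).
N = 58² / ((13000 − 58) × 0.013) = 3364 / 168.2 ≈ 20.

f/20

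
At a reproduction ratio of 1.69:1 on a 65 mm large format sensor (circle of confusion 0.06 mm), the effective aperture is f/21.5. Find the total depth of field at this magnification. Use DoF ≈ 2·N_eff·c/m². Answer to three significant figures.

At magnification m, DoF ≈ 2·N_eff·c/m² = 2 × 21.5 × 0.06 / 1.69² = 2.58 / 2.856 ≈ 0.903 mm.

0.903 mm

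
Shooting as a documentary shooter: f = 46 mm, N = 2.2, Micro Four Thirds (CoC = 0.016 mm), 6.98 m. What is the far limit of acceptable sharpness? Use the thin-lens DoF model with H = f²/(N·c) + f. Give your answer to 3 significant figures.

7.89 m

Hyperfocal distance H = f²/(N·c) + f = 46²/(2.2 × 0.016) + 46 = 2116/0.0352 + 46 ≈ 60159.6 mm ≈ 60.16 m.
Far limit Df = s·(H − f)/(H − s) = 6980 × (60159.6 − 46) / (60159.6 − 6980) = 6980 × 60113.6 / 53179.6 ≈ 7890.1 mm ≈ 7.89 m.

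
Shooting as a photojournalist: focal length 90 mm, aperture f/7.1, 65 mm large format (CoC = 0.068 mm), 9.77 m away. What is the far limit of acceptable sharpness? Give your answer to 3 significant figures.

23.1 m

Hyperfocal distance H = f²/(N·c) + f = 90²/(7.1 × 0.068) + 90 = 8100/0.4828 + 90 ≈ 16867.1 mm ≈ 16.87 m.
Far limit Df = s·(H − f)/(H − s) = 9770 × (16867.1 − 90) / (16867.1 − 9770) = 9770 × 16777.1 / 7097.1 ≈ 23096 mm ≈ 23.1 m.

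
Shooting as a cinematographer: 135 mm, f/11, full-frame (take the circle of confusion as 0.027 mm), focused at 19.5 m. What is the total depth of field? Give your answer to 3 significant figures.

Hyperfocal distance H = f²/(N·c) + f = 135²/(11 × 0.027) + 135 = 18225/0.297 + 135 ≈ 61498.6 mm ≈ 61.50 m.
Near limit Dn = s·(H − f)/(H + s − 2f) = 19500 × (61498.6 − 135) / (61498.6 + 19500 − 2 × 135) = 19500 × 61363.6 / 80728.6 ≈ 14822 mm.
Far limit Df = s·(H − f)/(H − s) = 19500 × (61498.6 − 135) / (61498.6 − 19500) = 19500 × 61363.6 / 41998.6 ≈ 28491 mm.
Depth of field = Df − Dn = 28491 − 14822 ≈ 13669 mm ≈ 13.7 m.

13.7 m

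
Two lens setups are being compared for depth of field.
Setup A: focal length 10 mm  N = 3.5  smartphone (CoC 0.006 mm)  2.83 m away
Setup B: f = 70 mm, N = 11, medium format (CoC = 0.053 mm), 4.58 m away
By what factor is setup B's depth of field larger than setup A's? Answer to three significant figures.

1.34

Setup A: H = 10²/(3.5×0.006) + 10 ≈ 4771.9 mm; DoF = Df − Dn = 6939.7 − 1777.4 ≈ 5162.3 mm.
Setup B: H = 70²/(11×0.053) + 70 ≈ 8474.8 mm; DoF = Df − Dn = 9883.4 − 2980.6 ≈ 6902.8 mm.
Ratio = 6902.8 / 5162.3 ≈ 1.34.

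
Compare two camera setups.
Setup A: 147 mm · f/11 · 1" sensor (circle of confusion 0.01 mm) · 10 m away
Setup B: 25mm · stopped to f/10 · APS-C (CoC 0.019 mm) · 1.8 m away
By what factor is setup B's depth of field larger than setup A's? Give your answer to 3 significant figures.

2.73

Setup A: H = 147²/(11×0.01) + 147 ≈ 196592.5 mm; DoF = Df − Dn = 10528.0 − 9522.4 ≈ 1005.6 mm.
Setup B: H = 25²/(10×0.019) + 25 ≈ 3314.5 mm; DoF = Df − Dn = 3909.6 − 1169.1 ≈ 2740.5 mm.
Ratio = 2740.5 / 1005.6 ≈ 2.73.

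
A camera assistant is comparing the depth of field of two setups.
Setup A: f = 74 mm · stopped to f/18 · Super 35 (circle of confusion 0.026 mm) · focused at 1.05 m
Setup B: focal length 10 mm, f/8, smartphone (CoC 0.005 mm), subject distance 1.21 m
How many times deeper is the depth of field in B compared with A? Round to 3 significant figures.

8.56

Setup A: H = 74²/(18×0.026) + 74 ≈ 11774.9 mm; DoF = Df − Dn = 1145.55 − 969.16 ≈ 176.39 mm.
Setup B: H = 10²/(8×0.005) + 10 ≈ 2510.0 mm; DoF = Df − Dn = 2326.9 − 817.6 ≈ 1509.3 mm.
Ratio = 1509.3 / 176.39 ≈ 8.56.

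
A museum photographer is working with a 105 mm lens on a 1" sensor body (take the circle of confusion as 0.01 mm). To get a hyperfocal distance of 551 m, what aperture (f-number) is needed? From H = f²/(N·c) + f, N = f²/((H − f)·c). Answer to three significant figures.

f/2.00

Rearrange H = f²/(N·c) + f for N: N = f² / ((H − f)·c).
N = 105² / ((551000 − 105) × 0.01) = 11025 / 5509 ≈ 2.00.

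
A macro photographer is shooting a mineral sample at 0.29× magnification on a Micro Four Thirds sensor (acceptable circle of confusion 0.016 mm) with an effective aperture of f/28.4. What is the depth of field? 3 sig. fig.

10.8 mm

At magnification m, DoF ≈ 2·N_eff·c/m² = 2 × 28.4 × 0.016 / 0.29² = 0.9088 / 0.0841 ≈ 10.8 mm.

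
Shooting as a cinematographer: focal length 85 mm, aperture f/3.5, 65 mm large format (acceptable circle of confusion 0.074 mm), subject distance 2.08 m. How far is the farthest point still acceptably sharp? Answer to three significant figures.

Hyperfocal distance H = f²/(N·c) + f = 85²/(3.5 × 0.074) + 85 = 7225/0.259 + 85 ≈ 27980.8 mm ≈ 27.98 m.
Far limit Df = s·(H − f)/(H − s) = 2080 × (27980.8 − 85) / (27980.8 − 2080) = 2080 × 27895.8 / 25900.8 ≈ 2240.2 mm ≈ 2.24 m.

2.24 m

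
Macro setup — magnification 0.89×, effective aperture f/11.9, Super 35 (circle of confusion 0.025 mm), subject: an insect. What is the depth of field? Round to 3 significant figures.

0.751 mm

At magnification m, DoF ≈ 2·N_eff·c/m² = 2 × 11.9 × 0.025 / 0.89² = 0.595 / 0.7921 ≈ 0.751 mm.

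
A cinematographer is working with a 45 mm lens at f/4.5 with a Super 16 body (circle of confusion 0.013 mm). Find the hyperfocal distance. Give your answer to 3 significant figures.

Hyperfocal distance H = f²/(N·c) + f = 45²/(4.5 × 0.013) + 45 = 2025/0.0585 + 45 ≈ 34660.4 mm ≈ 34.7 m.

34.7 m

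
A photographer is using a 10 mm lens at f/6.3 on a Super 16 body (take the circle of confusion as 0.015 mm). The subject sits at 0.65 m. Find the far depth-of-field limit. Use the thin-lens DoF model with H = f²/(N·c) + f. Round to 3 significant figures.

Hyperfocal distance H = f²/(N·c) + f = 10²/(6.3 × 0.015) + 10 = 100/0.0945 + 10 ≈ 1068.2 mm ≈ 1.068 m.
Far limit Df = s·(H − f)/(H − s) = 650 × (1068.2 − 10) / (1068.2 − 650) = 650 × 1058.2 / 418.2 ≈ 1644.7 mm ≈ 1.64 m.

1.64 m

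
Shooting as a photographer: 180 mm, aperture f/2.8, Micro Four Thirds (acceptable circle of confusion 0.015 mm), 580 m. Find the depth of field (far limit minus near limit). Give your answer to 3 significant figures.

Hyperfocal distance H = f²/(N·c) + f = 180²/(2.8 × 0.015) + 180 = 32400/0.042 + 180 ≈ 771608.6 mm ≈ 771.6 m.
Near limit Dn = s·(H − f)/(H + s − 2f) = 580000 × (771608.6 − 180) / (771608.6 + 580000 − 2 × 180) = 580000 × 771428.6 / 1351248.6 ≈ 331122 mm.
Far limit Df = s·(H − f)/(H − s) = 580000 × (771608.6 − 180) / (771608.6 − 580000) = 580000 × 771428.6 / 191608.6 ≈ 2335118 mm.
Depth of field = Df − Dn = 2335118 − 331122 ≈ 2003996 mm ≈ 2000 m.

2000 m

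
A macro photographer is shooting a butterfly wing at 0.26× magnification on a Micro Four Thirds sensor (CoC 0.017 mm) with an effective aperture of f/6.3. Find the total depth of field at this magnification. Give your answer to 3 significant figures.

3.17 mm

At magnification m, DoF ≈ 2·N_eff·c/m² = 2 × 6.3 × 0.017 / 0.26² = 0.2142 / 0.0676 ≈ 3.17 mm.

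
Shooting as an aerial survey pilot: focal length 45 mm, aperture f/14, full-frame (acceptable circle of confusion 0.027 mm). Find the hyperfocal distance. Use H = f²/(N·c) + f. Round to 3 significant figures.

Hyperfocal distance H = f²/(N·c) + f = 45²/(14 × 0.027) + 45 = 2025/0.378 + 45 ≈ 5402.1 mm ≈ 5.40 m.

5.40 m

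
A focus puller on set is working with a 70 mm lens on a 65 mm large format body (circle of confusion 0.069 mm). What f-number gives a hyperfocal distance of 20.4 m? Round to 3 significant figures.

f/3.49

Rearrange H = f²/(N·c) + f for N: N = f² / ((H − f)·c).
N = 70² / ((20400 − 70) × 0.069) = 4900 / 1403 ≈ 3.49.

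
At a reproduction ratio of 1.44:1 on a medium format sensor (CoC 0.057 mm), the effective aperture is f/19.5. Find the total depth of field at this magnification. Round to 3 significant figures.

At magnification m, DoF ≈ 2·N_eff·c/m² = 2 × 19.5 × 0.057 / 1.44² = 2.223 / 2.074 ≈ 1.07 mm.

1.07 mm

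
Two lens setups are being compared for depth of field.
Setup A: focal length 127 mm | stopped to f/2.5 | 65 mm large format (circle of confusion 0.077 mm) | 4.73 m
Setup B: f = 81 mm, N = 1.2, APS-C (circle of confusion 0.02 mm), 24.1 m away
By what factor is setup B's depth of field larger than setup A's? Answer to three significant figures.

8.19

Setup A: H = 127²/(2.5×0.077) + 127 ≈ 83914.0 mm; DoF = Df − Dn = 5004.96 − 4483.68 ≈ 521.28 mm.
Setup B: H = 81²/(1.2×0.02) + 81 ≈ 273456.0 mm; DoF = Df − Dn = 26421.4 − 22153.6 ≈ 4267.8 mm.
Ratio = 4267.8 / 521.28 ≈ 8.19.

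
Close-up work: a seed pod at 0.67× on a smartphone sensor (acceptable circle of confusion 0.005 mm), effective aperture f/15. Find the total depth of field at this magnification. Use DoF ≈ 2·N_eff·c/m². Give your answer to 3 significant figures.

At magnification m, DoF ≈ 2·N_eff·c/m² = 2 × 15 × 0.005 / 0.67² = 0.15 / 0.4489 ≈ 0.334 mm.

0.334 mm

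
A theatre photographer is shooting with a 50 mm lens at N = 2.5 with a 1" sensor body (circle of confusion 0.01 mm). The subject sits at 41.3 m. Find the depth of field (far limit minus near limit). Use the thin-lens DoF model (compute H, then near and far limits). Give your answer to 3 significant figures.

41.1 m

Hyperfocal distance H = f²/(N·c) + f = 50²/(2.5 × 0.01) + 50 = 2500/0.025 + 50 ≈ 100050.0 mm ≈ 100.0 m.
Near limit Dn = s·(H − f)/(H + s − 2f) = 41300 × (100050.0 − 50) / (100050.0 + 41300 − 2 × 50) = 41300 × 100000.0 / 141250.0 ≈ 29239 mm.
Far limit Df = s·(H − f)/(H − s) = 41300 × (100050.0 − 50) / (100050.0 − 41300) = 41300 × 100000.0 / 58750.0 ≈ 70298 mm.
Depth of field = Df − Dn = 70298 − 29239 ≈ 41059 mm ≈ 41.1 m.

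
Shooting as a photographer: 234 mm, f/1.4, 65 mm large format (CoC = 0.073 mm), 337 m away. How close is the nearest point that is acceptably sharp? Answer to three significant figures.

207 m

Hyperfocal distance H = f²/(N·c) + f = 234²/(1.4 × 0.073) + 234 = 54756/0.1022 + 234 ≈ 536007.0 mm ≈ 536.0 m.
Near limit Dn = s·(H − f)/(H + s − 2f) = 337000 × (536007.0 − 234) / (536007.0 + 337000 − 2 × 234) = 337000 × 535773.0 / 872539.0 ≈ 206931 mm ≈ 207 m.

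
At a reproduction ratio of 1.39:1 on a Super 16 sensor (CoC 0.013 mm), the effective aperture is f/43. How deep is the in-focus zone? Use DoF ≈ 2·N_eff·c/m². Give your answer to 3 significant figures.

At magnification m, DoF ≈ 2·N_eff·c/m² = 2 × 43 × 0.013 / 1.39² = 1.118 / 1.932 ≈ 0.579 mm.

0.579 mm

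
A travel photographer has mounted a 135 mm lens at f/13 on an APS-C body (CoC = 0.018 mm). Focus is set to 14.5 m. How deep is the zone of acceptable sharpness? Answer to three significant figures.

5.54 m

Hyperfocal distance H = f²/(N·c) + f = 135²/(13 × 0.018) + 135 = 18225/0.234 + 135 ≈ 78019.6 mm ≈ 78.02 m.
Near limit Dn = s·(H − f)/(H + s − 2f) = 14500 × (78019.6 − 135) / (78019.6 + 14500 − 2 × 135) = 14500 × 77884.6 / 92249.6 ≈ 12242.1 mm.
Far limit Df = s·(H − f)/(H − s) = 14500 × (78019.6 − 135) / (78019.6 − 14500) = 14500 × 77884.6 / 63519.6 ≈ 17779.2 mm.
Depth of field = Df − Dn = 17779.2 − 12242.1 ≈ 5537.1 mm ≈ 5.54 m.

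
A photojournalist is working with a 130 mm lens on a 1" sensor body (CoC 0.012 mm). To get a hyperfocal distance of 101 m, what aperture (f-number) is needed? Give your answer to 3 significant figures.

f/14

Rearrange H = f²/(N·c) + f for N: N = f² / ((H − f)·c).
N = 130² / ((101000 − 130) × 0.012) = 16900 / 1210 ≈ 14.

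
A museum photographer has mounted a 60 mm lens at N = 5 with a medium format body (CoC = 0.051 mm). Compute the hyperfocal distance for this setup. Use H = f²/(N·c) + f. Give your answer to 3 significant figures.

Hyperfocal distance H = f²/(N·c) + f = 60²/(5 × 0.051) + 60 = 3600/0.255 + 60 ≈ 14177.6 mm ≈ 14.2 m.

14.2 m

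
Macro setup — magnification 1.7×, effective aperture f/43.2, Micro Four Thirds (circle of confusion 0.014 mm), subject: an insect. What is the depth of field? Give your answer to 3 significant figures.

At magnification m, DoF ≈ 2·N_eff·c/m² = 2 × 43.2 × 0.014 / 1.7² = 1.21 / 2.89 ≈ 0.419 mm.

0.419 mm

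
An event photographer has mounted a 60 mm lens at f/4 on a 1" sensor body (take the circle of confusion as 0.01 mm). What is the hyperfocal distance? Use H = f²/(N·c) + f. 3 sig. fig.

90.1 m

Hyperfocal distance H = f²/(N·c) + f = 60²/(4 × 0.01) + 60 = 3600/0.04 + 60 ≈ 90060.0 mm ≈ 90.1 m.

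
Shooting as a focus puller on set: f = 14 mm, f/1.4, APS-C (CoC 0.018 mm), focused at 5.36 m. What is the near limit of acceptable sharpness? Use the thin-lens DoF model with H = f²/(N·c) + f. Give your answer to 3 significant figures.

Hyperfocal distance H = f²/(N·c) + f = 14²/(1.4 × 0.018) + 14 = 196/0.0252 + 14 ≈ 7791.8 mm ≈ 7.792 m.
Near limit Dn = s·(H − f)/(H + s − 2f) = 5360 × (7791.8 − 14) / (7791.8 + 5360 − 2 × 14) = 5360 × 7777.8 / 13123.8 ≈ 3176.6 mm ≈ 3.18 m.

3.18 m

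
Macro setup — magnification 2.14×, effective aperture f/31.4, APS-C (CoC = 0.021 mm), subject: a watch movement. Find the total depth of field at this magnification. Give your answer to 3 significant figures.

0.288 mm

At magnification m, DoF ≈ 2·N_eff·c/m² = 2 × 31.4 × 0.021 / 2.14² = 1.319 / 4.58 ≈ 0.288 mm.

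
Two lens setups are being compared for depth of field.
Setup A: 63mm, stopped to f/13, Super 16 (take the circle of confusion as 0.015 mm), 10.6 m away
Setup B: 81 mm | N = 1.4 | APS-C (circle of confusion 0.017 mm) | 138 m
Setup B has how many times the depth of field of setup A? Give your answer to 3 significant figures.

12.3

Setup A: H = 63²/(13×0.015) + 63 ≈ 20416.8 mm; DoF = Df − Dn = 21978 − 6984 ≈ 14994 mm.
Setup B: H = 81²/(1.4×0.017) + 81 ≈ 275753.3 mm; DoF = Df − Dn = 276166 − 91982 ≈ 184184 mm.
Ratio = 184184 / 14994 ≈ 12.3.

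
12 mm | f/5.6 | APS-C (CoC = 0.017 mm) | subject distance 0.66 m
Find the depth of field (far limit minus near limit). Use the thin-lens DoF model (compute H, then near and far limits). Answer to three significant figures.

Hyperfocal distance H = f²/(N·c) + f = 12²/(5.6 × 0.017) + 12 = 144/0.0952 + 12 ≈ 1524.6 mm ≈ 1.525 m.
Near limit Dn = s·(H − f)/(H + s − 2f) = 660 × (1524.6 − 12) / (1524.6 + 660 − 2 × 12) = 660 × 1512.6 / 2160.6 ≈ 462.06 mm.
Far limit Df = s·(H − f)/(H − s) = 660 × (1524.6 − 12) / (1524.6 − 660) = 660 × 1512.6 / 864.6 ≈ 1154.65 mm.
Depth of field = Df − Dn = 1154.65 − 462.06 ≈ 692.59 mm ≈ 0.693 m.

0.693 m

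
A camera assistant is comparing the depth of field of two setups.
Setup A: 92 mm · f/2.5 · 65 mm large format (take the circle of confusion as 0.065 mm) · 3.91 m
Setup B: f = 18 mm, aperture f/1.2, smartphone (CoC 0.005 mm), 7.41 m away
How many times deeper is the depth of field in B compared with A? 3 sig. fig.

3.59

Setup A: H = 92²/(2.5×0.065) + 92 ≈ 52178.2 mm; DoF = Df − Dn = 4219.28 − 3642.96 ≈ 576.32 mm.
Setup B: H = 18²/(1.2×0.005) + 18 ≈ 54018.0 mm; DoF = Df − Dn = 8585.2 − 6517.8 ≈ 2067.4 mm.
Ratio = 2067.4 / 576.32 ≈ 3.59.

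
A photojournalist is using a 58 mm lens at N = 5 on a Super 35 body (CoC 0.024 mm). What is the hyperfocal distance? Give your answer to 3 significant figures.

Hyperfocal distance H = f²/(N·c) + f = 58²/(5 × 0.024) + 58 = 3364/0.12 + 58 ≈ 28091.3 mm ≈ 28.1 m.

28.1 m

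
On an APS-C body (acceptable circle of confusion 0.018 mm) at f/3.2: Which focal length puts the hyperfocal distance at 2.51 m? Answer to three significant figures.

12.0 mm

From H = f²/(N·c) + f, with f ≪ H: f ≈ √(H·N·c) = √(2510 × 3.2 × 0.018) = √144.58 ≈ 12.02 mm.
The +f correction barely moves this — solving exactly, f² + N·c·f − N·c·H = 0 ⇒ f = (−N·c + √((N·c)² + 4·N·c·H))/2 = (−0.0576 + √578.31)/2 ≈ 11.995 mm, so f ≈ 12.0 mm.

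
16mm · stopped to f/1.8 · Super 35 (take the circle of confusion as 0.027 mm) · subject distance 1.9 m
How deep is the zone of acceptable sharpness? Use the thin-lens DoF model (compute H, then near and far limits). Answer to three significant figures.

Hyperfocal distance H = f²/(N·c) + f = 16²/(1.8 × 0.027) + 16 = 256/0.0486 + 16 ≈ 5283.5 mm ≈ 5.283 m.
Near limit Dn = s·(H − f)/(H + s − 2f) = 1900 × (5283.5 − 16) / (5283.5 + 1900 − 2 × 16) = 1900 × 5267.5 / 7151.5 ≈ 1399.5 mm.
Far limit Df = s·(H − f)/(H − s) = 1900 × (5283.5 − 16) / (5283.5 − 1900) = 1900 × 5267.5 / 3383.5 ≈ 2958.0 mm.
Depth of field = Df − Dn = 2958.0 − 1399.5 ≈ 1558.5 mm ≈ 1.56 m.

1.56 m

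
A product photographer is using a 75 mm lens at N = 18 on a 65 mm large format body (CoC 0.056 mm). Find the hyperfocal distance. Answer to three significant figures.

5.66 m

Hyperfocal distance H = f²/(N·c) + f = 75²/(18 × 0.056) + 75 = 5625/1.008 + 75 ≈ 5655.4 mm ≈ 5.66 m.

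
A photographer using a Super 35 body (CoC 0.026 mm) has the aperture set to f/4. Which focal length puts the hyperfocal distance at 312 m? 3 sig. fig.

180 mm

From H = f²/(N·c) + f, with f ≪ H: f ≈ √(H·N·c) = √(312000 × 4 × 0.026) = √32448 ≈ 180.1 mm.
The +f correction barely moves this — solving exactly, f² + N·c·f − N·c·H = 0 ⇒ f = (−N·c + √((N·c)² + 4·N·c·H))/2 = (−0.104 + √129792)/2 ≈ 180.08 mm, so f ≈ 180 mm.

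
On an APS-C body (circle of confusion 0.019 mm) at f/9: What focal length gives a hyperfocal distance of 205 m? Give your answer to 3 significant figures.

187 mm

From H = f²/(N·c) + f, with f ≪ H: f ≈ √(H·N·c) = √(205000 × 9 × 0.019) = √35055 ≈ 187.2 mm.
The +f correction barely moves this — solving exactly, f² + N·c·f − N·c·H = 0 ⇒ f = (−N·c + √((N·c)² + 4·N·c·H))/2 = (−0.171 + √140220)/2 ≈ 187.14 mm, so f ≈ 187 mm.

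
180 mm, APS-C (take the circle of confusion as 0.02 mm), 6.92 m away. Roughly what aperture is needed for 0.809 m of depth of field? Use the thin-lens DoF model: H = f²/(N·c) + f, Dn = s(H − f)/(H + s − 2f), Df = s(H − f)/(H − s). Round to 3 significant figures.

f/14

Write h = H − f = f²/(N·c). The thin-lens limits are Dn = s·h/(h + (s−f)) and Df = s·h/(h − (s−f)), so DoF = Df − Dn = 2·s·(s−f)·h / (h² − (s−f)²).
That is a quadratic in h: DoF·h² − 2·s·(s−f)·h − DoF·(s−f)² = 0 ⇒ h = (s−f)·(s + √(s² + DoF²)) / DoF = 6740 × (6920 + √(6920² + 809²)) / 809 = 6740 × (6920 + 6967.13) / 809 ≈ 115697 mm.
Then N = f²/(c·h) = 180² / (0.02 × 115697) = 32400 / 2313.9 ≈ 14.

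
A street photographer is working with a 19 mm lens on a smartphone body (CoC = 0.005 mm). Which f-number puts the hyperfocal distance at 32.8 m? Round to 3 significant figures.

Rearrange H = f²/(N·c) + f for N: N = f² / ((H − f)·c).
N = 19² / ((32800 − 19) × 0.005) = 361 / 163.9 ≈ 2.20.

f/2.20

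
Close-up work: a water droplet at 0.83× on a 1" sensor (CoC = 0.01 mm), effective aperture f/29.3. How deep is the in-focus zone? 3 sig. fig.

At magnification m, DoF ≈ 2·N_eff·c/m² = 2 × 29.3 × 0.01 / 0.83² = 0.586 / 0.6889 ≈ 0.851 mm.

0.851 mm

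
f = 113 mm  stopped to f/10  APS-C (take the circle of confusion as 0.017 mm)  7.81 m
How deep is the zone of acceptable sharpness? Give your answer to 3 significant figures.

Hyperfocal distance H = f²/(N·c) + f = 113²/(10 × 0.017) + 113 = 12769/0.17 + 113 ≈ 75224.8 mm ≈ 75.22 m.
Near limit Dn = s·(H − f)/(H + s − 2f) = 7810 × (75224.8 − 113) / (75224.8 + 7810 − 2 × 113) = 7810 × 75111.8 / 82808.8 ≈ 7084.1 mm.
Far limit Df = s·(H − f)/(H − s) = 7810 × (75224.8 − 113) / (75224.8 − 7810) = 7810 × 75111.8 / 67414.8 ≈ 8701.7 mm.
Depth of field = Df − Dn = 8701.7 − 7084.1 ≈ 1617.6 mm ≈ 1.62 m.

1.62 m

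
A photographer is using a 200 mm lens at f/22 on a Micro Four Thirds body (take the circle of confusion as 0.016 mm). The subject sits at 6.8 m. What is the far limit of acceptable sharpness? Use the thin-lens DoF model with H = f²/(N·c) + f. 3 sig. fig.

Hyperfocal distance H = f²/(N·c) + f = 200²/(22 × 0.016) + 200 = 40000/0.352 + 200 ≈ 113836.4 mm ≈ 113.8 m.
Far limit Df = s·(H − f)/(H − s) = 6800 × (113836.4 − 200) / (113836.4 − 6800) = 6800 × 113636.4 / 107036.4 ≈ 7219.3 mm ≈ 7.22 m.

7.22 m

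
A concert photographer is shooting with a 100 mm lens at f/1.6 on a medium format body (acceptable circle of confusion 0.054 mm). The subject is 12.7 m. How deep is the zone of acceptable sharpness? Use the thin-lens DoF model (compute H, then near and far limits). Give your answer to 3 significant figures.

Hyperfocal distance H = f²/(N·c) + f = 100²/(1.6 × 0.054) + 100 = 10000/0.0864 + 100 ≈ 115840.7 mm ≈ 115.8 m.
Near limit Dn = s·(H − f)/(H + s − 2f) = 12700 × (115840.7 − 100) / (115840.7 + 12700 − 2 × 100) = 12700 × 115740.7 / 128340.7 ≈ 11453.2 mm.
Far limit Df = s·(H − f)/(H − s) = 12700 × (115840.7 − 100) / (115840.7 − 12700) = 12700 × 115740.7 / 103140.7 ≈ 14251.5 mm.
Depth of field = Df − Dn = 14251.5 − 11453.2 ≈ 2798.3 mm ≈ 2.80 m.

2.80 m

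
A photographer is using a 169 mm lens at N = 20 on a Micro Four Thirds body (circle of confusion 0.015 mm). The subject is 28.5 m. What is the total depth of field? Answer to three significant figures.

18.6 m

Hyperfocal distance H = f²/(N·c) + f = 169²/(20 × 0.015) + 169 = 28561/0.3 + 169 ≈ 95372.3 mm ≈ 95.37 m.
Near limit Dn = s·(H − f)/(H + s − 2f) = 28500 × (95372.3 − 169) / (95372.3 + 28500 − 2 × 169) = 28500 × 95203.3 / 123534.3 ≈ 21964 mm.
Far limit Df = s·(H − f)/(H − s) = 28500 × (95372.3 − 169) / (95372.3 − 28500) = 28500 × 95203.3 / 66872.3 ≈ 40574 mm.
Depth of field = Df − Dn = 40574 − 21964 ≈ 18610 mm ≈ 18.6 m.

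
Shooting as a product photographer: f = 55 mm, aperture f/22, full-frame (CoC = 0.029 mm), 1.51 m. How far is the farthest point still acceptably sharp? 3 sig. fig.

2.18 m

Hyperfocal distance H = f²/(N·c) + f = 55²/(22 × 0.029) + 55 = 3025/0.638 + 55 ≈ 4796.4 mm ≈ 4.796 m.
Far limit Df = s·(H − f)/(H − s) = 1510 × (4796.4 − 55) / (4796.4 − 1510) = 1510 × 4741.4 / 3286.4 ≈ 2178.5 mm ≈ 2.18 m.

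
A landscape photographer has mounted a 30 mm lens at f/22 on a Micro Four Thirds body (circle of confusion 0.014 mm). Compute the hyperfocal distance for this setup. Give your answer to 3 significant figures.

2.95 m

Hyperfocal distance H = f²/(N·c) + f = 30²/(22 × 0.014) + 30 = 900/0.308 + 30 ≈ 2952.1 mm ≈ 2.95 m.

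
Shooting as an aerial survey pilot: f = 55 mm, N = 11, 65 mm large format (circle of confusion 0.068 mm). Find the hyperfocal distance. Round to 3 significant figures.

4.10 m

Hyperfocal distance H = f²/(N·c) + f = 55²/(11 × 0.068) + 55 = 3025/0.748 + 55 ≈ 4099.1 mm ≈ 4.10 m.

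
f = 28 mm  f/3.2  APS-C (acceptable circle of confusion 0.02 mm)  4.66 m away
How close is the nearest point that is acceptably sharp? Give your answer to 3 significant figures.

3.38 m

Hyperfocal distance H = f²/(N·c) + f = 28²/(3.2 × 0.02) + 28 = 784/0.064 + 28 ≈ 12278.0 mm ≈ 12.28 m.
Near limit Dn = s·(H − f)/(H + s − 2f) = 4660 × (12278.0 − 28) / (12278.0 + 4660 − 2 × 28) = 4660 × 12250.0 / 16882.0 ≈ 3381.4 mm ≈ 3.38 m.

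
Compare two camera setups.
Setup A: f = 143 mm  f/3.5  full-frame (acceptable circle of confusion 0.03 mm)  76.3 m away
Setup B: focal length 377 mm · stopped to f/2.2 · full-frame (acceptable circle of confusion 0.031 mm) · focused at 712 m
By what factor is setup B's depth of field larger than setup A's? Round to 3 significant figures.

Setup A: H = 143²/(3.5×0.03) + 143 ≈ 194895.4 mm; DoF = Df − Dn = 125297 − 54851 ≈ 70446 mm.
Setup B: H = 377²/(2.2×0.031) + 377 ≈ 2084379.9 mm; DoF = Df − Dn = 1081195 − 530761 ≈ 550434 mm.
Ratio = 550434 / 70446 ≈ 7.81.

7.81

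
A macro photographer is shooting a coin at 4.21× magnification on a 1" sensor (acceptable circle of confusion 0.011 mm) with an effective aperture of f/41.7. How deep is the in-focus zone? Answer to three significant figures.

At magnification m, DoF ≈ 2·N_eff·c/m² = 2 × 41.7 × 0.011 / 4.21² = 0.9174 / 17.72 ≈ 0.0518 mm.

0.0518 mm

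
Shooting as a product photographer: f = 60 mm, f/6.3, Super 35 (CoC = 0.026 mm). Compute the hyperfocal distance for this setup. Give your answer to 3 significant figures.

Hyperfocal distance H = f²/(N·c) + f = 60²/(6.3 × 0.026) + 60 = 3600/0.1638 + 60 ≈ 22038.0 mm ≈ 22.0 m.

22.0 m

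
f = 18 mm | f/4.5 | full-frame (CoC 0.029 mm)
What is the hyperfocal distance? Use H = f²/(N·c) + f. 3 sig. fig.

Hyperfocal distance H = f²/(N·c) + f = 18²/(4.5 × 0.029) + 18 = 324/0.1305 + 18 ≈ 2500.8 mm ≈ 2.50 m.

2.50 m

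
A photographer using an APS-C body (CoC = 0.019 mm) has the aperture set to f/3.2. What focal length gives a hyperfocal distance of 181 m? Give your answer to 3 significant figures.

105 mm

From H = f²/(N·c) + f, with f ≪ H: f ≈ √(H·N·c) = √(181000 × 3.2 × 0.019) = √11005 ≈ 104.9 mm.
The +f correction barely moves this — solving exactly, f² + N·c·f − N·c·H = 0 ⇒ f = (−N·c + √((N·c)² + 4·N·c·H))/2 = (−0.0608 + √44019)/2 ≈ 104.87 mm, so f ≈ 105 mm.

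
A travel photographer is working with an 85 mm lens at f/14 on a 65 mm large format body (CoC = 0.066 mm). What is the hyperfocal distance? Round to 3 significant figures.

Hyperfocal distance H = f²/(N·c) + f = 85²/(14 × 0.066) + 85 = 7225/0.924 + 85 ≈ 7904.3 mm ≈ 7.90 m.

7.90 m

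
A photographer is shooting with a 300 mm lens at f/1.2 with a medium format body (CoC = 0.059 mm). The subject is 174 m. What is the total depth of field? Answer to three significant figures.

Hyperfocal distance H = f²/(N·c) + f = 300²/(1.2 × 0.059) + 300 = 90000/0.0708 + 300 ≈ 1271486.4 mm ≈ 1271 m.
Near limit Dn = s·(H − f)/(H + s − 2f) = 174000 × (1271486.4 − 300) / (1271486.4 + 174000 − 2 × 300) = 174000 × 1271186.4 / 1444886.4 ≈ 153082 mm.
Far limit Df = s·(H − f)/(H − s) = 174000 × (1271486.4 − 300) / (1271486.4 − 174000) = 174000 × 1271186.4 / 1097486.4 ≈ 201539 mm.
Depth of field = Df − Dn = 201539 − 153082 ≈ 48457 mm ≈ 48.5 m.

48.5 m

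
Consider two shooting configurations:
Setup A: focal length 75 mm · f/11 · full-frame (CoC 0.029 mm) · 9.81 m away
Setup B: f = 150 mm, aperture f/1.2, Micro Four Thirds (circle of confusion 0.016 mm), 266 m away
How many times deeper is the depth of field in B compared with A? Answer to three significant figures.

8.17

Setup A: H = 75²/(11×0.029) + 75 ≈ 17708.2 mm; DoF = Df − Dn = 21901 − 6321 ≈ 15580 mm.
Setup B: H = 150²/(1.2×0.016) + 150 ≈ 1172025.0 mm; DoF = Df − Dn = 344051 − 216814 ≈ 127237 mm.
Ratio = 127237 / 15580 ≈ 8.17.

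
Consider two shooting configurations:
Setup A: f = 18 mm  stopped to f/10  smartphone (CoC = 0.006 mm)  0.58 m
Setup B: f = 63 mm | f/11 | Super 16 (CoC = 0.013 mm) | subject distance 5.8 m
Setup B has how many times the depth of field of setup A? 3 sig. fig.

20.5

Setup A: H = 18²/(10×0.006) + 18 ≈ 5418.0 mm; DoF = Df − Dn = 647.37 − 525.33 ≈ 122.04 mm.
Setup B: H = 63²/(11×0.013) + 63 ≈ 27818.2 mm; DoF = Df − Dn = 7311.2 − 4806.5 ≈ 2504.7 mm.
Ratio = 2504.7 / 122.04 ≈ 20.5.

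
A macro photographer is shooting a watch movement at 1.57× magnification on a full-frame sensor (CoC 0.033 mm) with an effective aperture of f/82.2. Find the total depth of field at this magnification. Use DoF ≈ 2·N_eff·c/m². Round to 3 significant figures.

2.20 mm

At magnification m, DoF ≈ 2·N_eff·c/m² = 2 × 82.2 × 0.033 / 1.57² = 5.425 / 2.465 ≈ 2.2 mm.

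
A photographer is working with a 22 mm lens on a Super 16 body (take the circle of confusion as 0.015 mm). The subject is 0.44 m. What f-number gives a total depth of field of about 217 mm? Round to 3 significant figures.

f/18

Write h = H − f = f²/(N·c). The thin-lens limits are Dn = s·h/(h + (s−f)) and Df = s·h/(h − (s−f)), so DoF = Df − Dn = 2·s·(s−f)·h / (h² − (s−f)²).
That is a quadratic in h: DoF·h² − 2·s·(s−f)·h − DoF·(s−f)² = 0 ⇒ h = (s−f)·(s + √(s² + DoF²)) / DoF = 418 × (440 + √(440² + 217²)) / 217 = 418 × (440 + 490.601) / 217 ≈ 1792.6 mm.
Then N = f²/(c·h) = 22² / (0.015 × 1792.6) = 484 / 26.889 ≈ 18.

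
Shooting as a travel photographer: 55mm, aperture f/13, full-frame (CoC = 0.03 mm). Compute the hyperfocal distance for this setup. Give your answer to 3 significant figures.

Hyperfocal distance H = f²/(N·c) + f = 55²/(13 × 0.03) + 55 = 3025/0.39 + 55 ≈ 7811.4 mm ≈ 7.81 m.

7.81 m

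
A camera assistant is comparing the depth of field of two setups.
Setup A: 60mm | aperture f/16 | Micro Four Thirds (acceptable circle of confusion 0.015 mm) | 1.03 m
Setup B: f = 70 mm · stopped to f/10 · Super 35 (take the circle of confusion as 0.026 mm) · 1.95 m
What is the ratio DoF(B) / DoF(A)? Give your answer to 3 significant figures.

2.94

Setup A: H = 60²/(16×0.015) + 60 ≈ 15060.0 mm; DoF = Df − Dn = 1101.21 − 967.44 ≈ 133.77 mm.
Setup B: H = 70²/(10×0.026) + 70 ≈ 18916.2 mm; DoF = Df − Dn = 2166.08 − 1773.12 ≈ 392.96 mm.
Ratio = 392.96 / 133.77 ≈ 2.94.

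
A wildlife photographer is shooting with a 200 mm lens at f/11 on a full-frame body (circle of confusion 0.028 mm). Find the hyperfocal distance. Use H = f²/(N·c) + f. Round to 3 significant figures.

Hyperfocal distance H = f²/(N·c) + f = 200²/(11 × 0.028) + 200 = 40000/0.308 + 200 ≈ 130070.1 mm ≈ 130 m.

130 m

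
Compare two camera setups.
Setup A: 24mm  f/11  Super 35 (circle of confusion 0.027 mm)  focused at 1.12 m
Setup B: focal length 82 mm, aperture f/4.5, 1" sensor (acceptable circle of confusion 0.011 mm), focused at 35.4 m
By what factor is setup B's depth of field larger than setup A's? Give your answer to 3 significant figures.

10.6

Setup A: H = 24²/(11×0.027) + 24 ≈ 1963.4 mm; DoF = Df − Dn = 2575.5 − 715.6 ≈ 1859.9 mm.
Setup B: H = 82²/(4.5×0.011) + 82 ≈ 135920.4 mm; DoF = Df − Dn = 47838 − 28095 ≈ 19743 mm.
Ratio = 19743 / 1859.9 ≈ 10.6.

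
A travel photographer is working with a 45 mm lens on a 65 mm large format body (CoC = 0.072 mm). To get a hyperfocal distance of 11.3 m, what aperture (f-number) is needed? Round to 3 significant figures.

f/2.50

Rearrange H = f²/(N·c) + f for N: N = f² / ((H − f)·c).
N = 45² / ((11300 − 45) × 0.072) = 2025 / 810.4 ≈ 2.50.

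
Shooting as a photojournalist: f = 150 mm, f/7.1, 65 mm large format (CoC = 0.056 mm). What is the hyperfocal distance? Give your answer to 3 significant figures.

Hyperfocal distance H = f²/(N·c) + f = 150²/(7.1 × 0.056) + 150 = 22500/0.3976 + 150 ≈ 56739.5 mm ≈ 56.7 m.

56.7 m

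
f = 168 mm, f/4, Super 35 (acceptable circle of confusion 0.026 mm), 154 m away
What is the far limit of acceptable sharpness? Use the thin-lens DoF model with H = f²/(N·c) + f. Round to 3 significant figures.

356 m

Hyperfocal distance H = f²/(N·c) + f = 168²/(4 × 0.026) + 168 = 28224/0.104 + 168 ≈ 271552.6 mm ≈ 271.6 m.
Far limit Df = s·(H − f)/(H − s) = 154000 × (271552.6 − 168) / (271552.6 − 154000) = 154000 × 271384.6 / 117552.6 ≈ 355528 mm ≈ 356 m.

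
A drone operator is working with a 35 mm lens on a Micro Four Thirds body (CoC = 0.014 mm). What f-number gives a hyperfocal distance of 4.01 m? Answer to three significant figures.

Rearrange H = f²/(N·c) + f for N: N = f² / ((H − f)·c).
N = 35² / ((4010 − 35) × 0.014) = 1225 / 55.65 ≈ 22.

f/22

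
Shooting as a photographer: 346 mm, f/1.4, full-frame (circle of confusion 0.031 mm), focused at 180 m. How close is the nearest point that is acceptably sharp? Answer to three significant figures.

Hyperfocal distance H = f²/(N·c) + f = 346²/(1.4 × 0.031) + 346 = 119716/0.0434 + 346 ≈ 2758779.2 mm ≈ 2759 m.
Near limit Dn = s·(H − f)/(H + s − 2f) = 180000 × (2758779.2 − 346) / (2758779.2 + 180000 − 2 × 346) = 180000 × 2758433.2 / 2938087.2 ≈ 168994 mm ≈ 169 m.

169 m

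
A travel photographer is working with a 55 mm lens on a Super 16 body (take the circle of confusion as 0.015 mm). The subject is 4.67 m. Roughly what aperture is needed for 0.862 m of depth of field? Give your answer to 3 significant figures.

Write h = H − f = f²/(N·c). The thin-lens limits are Dn = s·h/(h + (s−f)) and Df = s·h/(h − (s−f)), so DoF = Df − Dn = 2·s·(s−f)·h / (h² − (s−f)²).
That is a quadratic in h: DoF·h² − 2·s·(s−f)·h − DoF·(s−f)² = 0 ⇒ h = (s−f)·(s + √(s² + DoF²)) / DoF = 4615 × (4670 + √(4670² + 862²)) / 862 = 4615 × (4670 + 4748.89) / 862 ≈ 50427 mm.
Then N = f²/(c·h) = 55² / (0.015 × 50427) = 3025 / 756.41 ≈ 4.

f/4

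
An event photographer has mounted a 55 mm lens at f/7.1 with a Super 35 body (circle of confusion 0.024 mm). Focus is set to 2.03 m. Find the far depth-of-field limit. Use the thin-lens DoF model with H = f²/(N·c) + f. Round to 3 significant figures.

2.28 m

Hyperfocal distance H = f²/(N·c) + f = 55²/(7.1 × 0.024) + 55 = 3025/0.1704 + 55 ≈ 17807.3 mm ≈ 17.81 m.
Far limit Df = s·(H − f)/(H − s) = 2030 × (17807.3 − 55) / (17807.3 − 2030) = 2030 × 17752.3 / 15777.3 ≈ 2284.1 mm ≈ 2.28 m.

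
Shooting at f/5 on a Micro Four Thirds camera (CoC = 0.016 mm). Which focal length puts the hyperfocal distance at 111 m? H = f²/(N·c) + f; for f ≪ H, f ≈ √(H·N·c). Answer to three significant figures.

94.2 mm

From H = f²/(N·c) + f, with f ≪ H: f ≈ √(H·N·c) = √(111000 × 5 × 0.016) = √8880.0 ≈ 94.23 mm.
The +f correction barely moves this — solving exactly, f² + N·c·f − N·c·H = 0 ⇒ f = (−N·c + √((N·c)² + 4·N·c·H))/2 = (−0.08 + √35520)/2 ≈ 94.194 mm, so f ≈ 94.2 mm.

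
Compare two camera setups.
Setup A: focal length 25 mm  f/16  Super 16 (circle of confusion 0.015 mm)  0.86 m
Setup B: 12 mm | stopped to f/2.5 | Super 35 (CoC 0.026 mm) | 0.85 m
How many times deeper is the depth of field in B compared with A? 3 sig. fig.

Setup A: H = 25²/(16×0.015) + 25 ≈ 2629.2 mm; DoF = Df − Dn = 1265.90 − 651.20 ≈ 614.70 mm.
Setup B: H = 12²/(2.5×0.026) + 12 ≈ 2227.4 mm; DoF = Df − Dn = 1367.14 − 616.72 ≈ 750.42 mm.
Ratio = 750.42 / 614.70 ≈ 1.22.

1.22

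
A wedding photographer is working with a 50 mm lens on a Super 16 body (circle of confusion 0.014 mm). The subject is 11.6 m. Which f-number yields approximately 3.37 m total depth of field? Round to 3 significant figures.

Write h = H − f = f²/(N·c). The thin-lens limits are Dn = s·h/(h + (s−f)) and Df = s·h/(h − (s−f)), so DoF = Df − Dn = 2·s·(s−f)·h / (h² − (s−f)²).
That is a quadratic in h: DoF·h² − 2·s·(s−f)·h − DoF·(s−f)² = 0 ⇒ h = (s−f)·(s + √(s² + DoF²)) / DoF = 11550 × (11600 + √(11600² + 3370²)) / 3370 = 11550 × (11600 + 12079.6) / 3370 ≈ 81157 mm.
Then N = f²/(c·h) = 50² / (0.014 × 81157) = 2500 / 1136.2 ≈ 2.20.

f/2.20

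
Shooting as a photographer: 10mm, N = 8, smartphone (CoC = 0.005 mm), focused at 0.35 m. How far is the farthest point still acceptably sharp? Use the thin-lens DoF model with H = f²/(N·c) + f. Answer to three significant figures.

Hyperfocal distance H = f²/(N·c) + f = 10²/(8 × 0.005) + 10 = 100/0.04 + 10 ≈ 2510.0 mm ≈ 2.510 m.
Far limit Df = s·(H − f)/(H − s) = 350 × (2510.0 − 10) / (2510.0 − 350) = 350 × 2500.0 / 2160.0 ≈ 405.09 mm.

405 mm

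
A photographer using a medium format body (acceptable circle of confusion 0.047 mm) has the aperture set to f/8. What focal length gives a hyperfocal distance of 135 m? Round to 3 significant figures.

From H = f²/(N·c) + f, with f ≪ H: f ≈ √(H·N·c) = √(135000 × 8 × 0.047) = √50760 ≈ 225.3 mm.
The +f correction barely moves this — solving exactly, f² + N·c·f − N·c·H = 0 ⇒ f = (−N·c + √((N·c)² + 4·N·c·H))/2 = (−0.376 + √203040)/2 ≈ 225.11 mm, so f ≈ 225 mm.

225 mm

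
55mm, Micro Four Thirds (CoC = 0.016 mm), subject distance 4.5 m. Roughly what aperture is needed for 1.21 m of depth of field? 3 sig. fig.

f/5.62

Write h = H − f = f²/(N·c). The thin-lens limits are Dn = s·h/(h + (s−f)) and Df = s·h/(h − (s−f)), so DoF = Df − Dn = 2·s·(s−f)·h / (h² − (s−f)²).
That is a quadratic in h: DoF·h² − 2·s·(s−f)·h − DoF·(s−f)² = 0 ⇒ h = (s−f)·(s + √(s² + DoF²)) / DoF = 4445 × (4500 + √(4500² + 1210²)) / 1210 = 4445 × (4500 + 4659.84) / 1210 ≈ 33649 mm.
Then N = f²/(c·h) = 55² / (0.016 × 33649) = 3025 / 538.39 ≈ 5.62.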